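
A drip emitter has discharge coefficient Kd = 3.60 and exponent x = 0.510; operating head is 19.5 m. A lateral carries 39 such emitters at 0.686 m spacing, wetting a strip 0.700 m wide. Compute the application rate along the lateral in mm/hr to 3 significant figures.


Approach: apply the emitter equation with a lateral mass balance, q = Kd*h^x; Q = n*q; rate = Q/(n*spacing*width).
Step 1 — single emitter flow (q = Kd*h^x):
  q = 3.60 * 19.5^0.510 = 16.376 L/hr
Step 2 — total lateral flow: Q = 39 * 16.376 = 638.68 L/hr
Step 3 — wetted area: A = 39 * 0.686 * 0.700 = 18.728 m^2
Step 4 — application rate: Q/A = 638.68/18.728 = 34.1 mm/hr
Therefore the application rate along the lateral = 34.1 mm/hr.


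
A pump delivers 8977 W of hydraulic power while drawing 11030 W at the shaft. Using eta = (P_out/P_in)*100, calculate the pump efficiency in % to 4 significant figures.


eta = (8977 / 11030) * 100 = 81.39 %
Therefore the pump efficiency = 81.39 %.


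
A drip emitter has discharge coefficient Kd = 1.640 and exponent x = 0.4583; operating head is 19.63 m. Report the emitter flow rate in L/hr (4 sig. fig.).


Approach: apply the emitter characteristic equation, q = Kd * h^x.
q = 1.640 * 19.63^0.4583 = 6.418 L/hr
Therefore the emitter flow rate = 6.418 L/hr.


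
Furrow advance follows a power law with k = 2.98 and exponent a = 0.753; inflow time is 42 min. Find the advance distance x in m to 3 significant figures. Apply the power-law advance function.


Approach: apply the power-law advance function, x = k*t^a.
x = 2.98 * 42^0.753 = 49.7 m
Therefore the advance distance x = 49.7 m.


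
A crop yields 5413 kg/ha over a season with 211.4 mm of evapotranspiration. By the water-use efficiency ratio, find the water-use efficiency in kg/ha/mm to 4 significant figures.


Approach: apply the water-use efficiency ratio, WUE = yield/ET.
WUE = 5413 / 211.4 = 25.61 kg/ha/mm
Therefore the water-use efficiency = 25.61 kg/ha/mm.


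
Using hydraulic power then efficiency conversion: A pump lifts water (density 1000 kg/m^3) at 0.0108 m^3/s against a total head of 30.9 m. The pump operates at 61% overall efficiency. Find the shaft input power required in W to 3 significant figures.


Approach: apply hydraulic power then efficiency conversion, P = rho*g*Q*H; P_in = P/eta.
Step 1 — hydraulic power (P = rho*g*Q*H):
  P = 1000 * 9.81 * 0.0108 * 30.9 = 3273.8 W
Step 2 — input power: P_in = P/eta = 3273.8 / 0.61 = 5370 W
Therefore the shaft input power required = 5370 W.


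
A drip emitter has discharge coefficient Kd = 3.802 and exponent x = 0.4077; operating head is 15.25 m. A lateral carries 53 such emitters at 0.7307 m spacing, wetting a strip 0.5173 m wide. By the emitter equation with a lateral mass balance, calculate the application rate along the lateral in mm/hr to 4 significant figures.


Approach: apply the emitter equation with a lateral mass balance, q = Kd*h^x; Q = n*q; rate = Q/(n*spacing*width).
Step 1 — single emitter flow (q = Kd*h^x):
  q = 3.802 * 15.25^0.4077 = 11.5460 L/hr
Step 2 — total lateral flow: Q = 53 * 11.5460 = 611.938 L/hr
Step 3 — wetted area: A = 53 * 0.7307 * 0.5173 = 20.0335 m^2
Step 4 — application rate: Q/A = 611.938/20.0335 = 30.55 mm/hr
Therefore the application rate along the lateral = 30.55 mm/hr.


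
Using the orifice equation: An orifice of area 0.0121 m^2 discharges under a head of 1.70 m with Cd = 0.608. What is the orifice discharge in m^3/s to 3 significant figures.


Approach: apply the orifice equation, Q = Cd*A*sqrt(2*g*h).
Q = 0.608 * 0.0121 * sqrt(2*9.81*1.70) = 0.0425 m^3/s
Therefore the orifice discharge = 0.0425 m^3/s.


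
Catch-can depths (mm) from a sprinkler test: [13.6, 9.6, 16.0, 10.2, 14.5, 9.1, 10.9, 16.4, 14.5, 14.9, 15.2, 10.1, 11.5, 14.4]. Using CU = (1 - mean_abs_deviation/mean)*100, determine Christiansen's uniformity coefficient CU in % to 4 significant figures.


mean = 12.9214 mm
mean |d_i - mean| = 2.30408 mm
CU = (1 - 2.30408/12.9214)*100 = 82.17 %
Therefore Christiansen's uniformity coefficient CU = 82.17 %.


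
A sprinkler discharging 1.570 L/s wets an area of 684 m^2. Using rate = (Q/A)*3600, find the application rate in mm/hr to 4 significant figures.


rate = (1.570 / 684) * 3600 = 8.263 mm/hr
Therefore the application rate = 8.263 mm/hr.


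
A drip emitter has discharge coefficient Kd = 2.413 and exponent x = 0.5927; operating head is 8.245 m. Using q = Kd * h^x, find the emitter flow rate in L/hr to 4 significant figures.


q = 2.413 * 8.245^0.5927 = 8.425 L/hr
Therefore the emitter flow rate = 8.425 L/hr.


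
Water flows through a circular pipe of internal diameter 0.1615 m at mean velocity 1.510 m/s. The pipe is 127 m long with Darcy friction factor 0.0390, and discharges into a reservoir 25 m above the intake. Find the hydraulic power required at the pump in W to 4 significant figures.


Approach: apply continuity + Darcy-Weisbach + hydraulic power, Q = A*v; hf = f*(L/D)*(v^2/(2g)); H = static + hf; P = rho*g*Q*H.
Step 1 — flow rate (continuity, Q = A*v):
  A = pi*(0.1615/2)^2 = 0.0204850 m^2
  Q = 0.0204850 * 1.510 = 0.0309323 m^3/s
Step 2 — friction head loss (Darcy-Weisbach):
  hf = 0.0390 * (127/0.1615) * (1.510^2 / (2*9.81))
  hf = 3.56411 m
Step 3 — total head: H = 25 + 3.56411 = 28.5641 m
Step 4 — hydraulic power (P = rho*g*Q*H):
  P = 1000 * 9.81 * 0.0309323 * 28.5641 = 8668 W
Therefore the hydraulic power required at the pump = 8668 W.


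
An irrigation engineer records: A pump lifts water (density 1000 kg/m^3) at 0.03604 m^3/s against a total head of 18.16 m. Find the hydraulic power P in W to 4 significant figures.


Approach: apply the hydraulic power relation, P = rho*g*Q*H.
P = 1000 * 9.81 * 0.03604 * 18.16 = 6421 W
Therefore the hydraulic power P = 6421 W.


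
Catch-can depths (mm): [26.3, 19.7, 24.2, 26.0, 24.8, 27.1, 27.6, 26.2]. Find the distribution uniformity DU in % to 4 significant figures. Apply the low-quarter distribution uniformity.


Approach: apply the low-quarter distribution uniformity, DU = (mean of lowest quarter of readings / overall mean)*100.
sorted lowest 2 of 8: [19.7, 24.2] -> mean = 21.9500 mm
overall mean = 25.2375 mm
DU = (21.9500/25.2375)*100 = 86.97 %
Therefore the distribution uniformity DU = 86.97 %.


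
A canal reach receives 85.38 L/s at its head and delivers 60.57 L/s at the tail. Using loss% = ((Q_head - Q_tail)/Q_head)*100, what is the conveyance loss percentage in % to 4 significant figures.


loss = ((85.38 - 60.57)/85.38)*100 = 29.06 %
Therefore the conveyance loss percentage = 29.06 %.


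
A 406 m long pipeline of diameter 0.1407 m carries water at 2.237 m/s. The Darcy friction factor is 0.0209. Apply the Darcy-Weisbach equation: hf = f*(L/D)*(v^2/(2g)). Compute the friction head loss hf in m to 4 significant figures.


hf = 0.0209 * (406/0.1407) * (2.237^2 / (2*9.81))
hf = 15.38 m
Therefore the friction head loss hf = 15.38 m.


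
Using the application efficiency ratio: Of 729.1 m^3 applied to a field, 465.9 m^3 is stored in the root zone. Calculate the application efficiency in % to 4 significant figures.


Approach: apply the application efficiency ratio, Ea = (stored/applied)*100.
Ea = (465.9/729.1)*100 = 63.90 %
Therefore the application efficiency = 63.90 %.


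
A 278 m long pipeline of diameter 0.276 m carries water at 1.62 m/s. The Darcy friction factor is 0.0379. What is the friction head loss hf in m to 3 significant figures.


Approach: apply the Darcy-Weisbach equation, hf = f*(L/D)*(v^2/(2g)).
hf = 0.0379 * (278/0.276) * (1.62^2 / (2*9.81))
hf = 5.11 m
Therefore the friction head loss hf = 5.11 m.


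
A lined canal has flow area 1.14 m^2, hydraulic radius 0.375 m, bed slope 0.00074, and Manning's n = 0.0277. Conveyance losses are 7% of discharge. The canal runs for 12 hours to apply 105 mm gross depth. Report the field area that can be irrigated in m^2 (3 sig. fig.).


Approach: apply Manning's equation with a conveyance and depth budget, Q = (1/n)*A*R^(2/3)*S^(1/2); Q_field = Q*(1-loss); Area = Q_field*t/(d/1000).
Step 1 — canal discharge (Manning's equation):
  Q = (1/0.0277) * 1.14 * 0.375^(2/3) * 0.00074^(1/2) = 0.58219 m^3/s
Step 2 — delivered flow: Q_field = 0.58219*(1 - 7/100) = 0.54143 m^3/s
Step 3 — volume delivered: V = 0.54143 * 12*3600 = 23390 m^3
Step 4 — area served: A = V / (depth/1000) = 23390 / 0.105 = 223000 m^2
Therefore the field area that can be irrigated = 223000 m^2.


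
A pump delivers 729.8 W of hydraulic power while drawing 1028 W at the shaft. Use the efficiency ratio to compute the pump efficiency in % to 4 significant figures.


Approach: apply the efficiency ratio, eta = (P_out/P_in)*100.
eta = (729.8 / 1028) * 100 = 70.99 %
Therefore the pump efficiency = 70.99 %.


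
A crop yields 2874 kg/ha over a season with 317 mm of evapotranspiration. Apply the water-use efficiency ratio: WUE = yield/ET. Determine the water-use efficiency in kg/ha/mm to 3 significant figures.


WUE = 2874 / 317 = 9.07 kg/ha/mm
Therefore the water-use efficiency = 9.07 kg/ha/mm.


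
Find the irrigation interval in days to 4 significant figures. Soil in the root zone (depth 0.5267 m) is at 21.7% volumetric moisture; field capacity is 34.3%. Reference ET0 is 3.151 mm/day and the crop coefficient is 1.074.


Approach: apply soil-water budget scheduling, SMD = (FC-theta)/100*depth*1000; ETc = ET0*Kc; interval = SMD/ETc.
Step 1 — soil moisture deficit:
  SMD = (34.3 - 21.7)/100 * 0.5267 * 1000 = 66.3642 mm
Step 2 — daily crop ET (ETc = ET0*Kc):
  ETc = 3.151 * 1.074 = 3.38417 mm/day
Step 3 — irrigation interval (SMD/ETc):
  interval = 66.3642 / 3.38417 = 19.61 days
Therefore the irrigation interval = 19.61 days.


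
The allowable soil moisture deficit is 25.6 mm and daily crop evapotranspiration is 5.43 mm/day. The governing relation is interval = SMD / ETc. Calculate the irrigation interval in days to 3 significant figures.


interval = 25.6 / 5.43 = 4.71 days
Therefore the irrigation interval = 4.71 days.


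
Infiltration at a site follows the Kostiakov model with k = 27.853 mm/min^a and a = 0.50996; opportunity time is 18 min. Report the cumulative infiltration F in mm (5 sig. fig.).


Approach: apply the Kostiakov infiltration equation, F = k*t^a.
F = 27.853 * 18^0.50996 = 121.62 mm
Therefore the cumulative infiltration F = 121.62 mm.


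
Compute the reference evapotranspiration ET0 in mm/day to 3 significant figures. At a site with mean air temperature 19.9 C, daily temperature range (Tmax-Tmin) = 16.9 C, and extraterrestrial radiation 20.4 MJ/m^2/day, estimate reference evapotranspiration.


Approach: apply the Hargreaves-Samani method, ET0 = 0.0023*(Tmean+17.8)*sqrt(Tmax-Tmin)*0.408*Ra.
ET0 = 0.0023*(19.9+17.8)*sqrt(16.9)*0.408*20.4 = 2.97 mm/day
Therefore the reference evapotranspiration ET0 = 2.97 mm/day.


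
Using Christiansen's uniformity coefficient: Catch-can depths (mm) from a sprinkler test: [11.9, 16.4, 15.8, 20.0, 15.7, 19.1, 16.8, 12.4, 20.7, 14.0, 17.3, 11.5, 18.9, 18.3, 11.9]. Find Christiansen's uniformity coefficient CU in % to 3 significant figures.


Approach: apply Christiansen's uniformity coefficient, CU = (1 - mean_abs_deviation/mean)*100.
mean = 16.047 mm
mean |d_i - mean| = 2.5502 mm
CU = (1 - 2.5502/16.047)*100 = 84.1 %
Therefore Christiansen's uniformity coefficient CU = 84.1 %.


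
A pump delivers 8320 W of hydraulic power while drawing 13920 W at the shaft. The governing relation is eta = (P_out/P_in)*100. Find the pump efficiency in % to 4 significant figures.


eta = (8320 / 13920) * 100 = 59.77 %
Therefore the pump efficiency = 59.77 %.


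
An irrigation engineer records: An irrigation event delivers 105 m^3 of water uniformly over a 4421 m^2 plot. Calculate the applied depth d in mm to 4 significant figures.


Approach: apply depth from volume over area, d = (V/A)*1000.
d = (105 / 4421) * 1000 = 23.75 mm
Therefore the applied depth d = 23.75 mm.


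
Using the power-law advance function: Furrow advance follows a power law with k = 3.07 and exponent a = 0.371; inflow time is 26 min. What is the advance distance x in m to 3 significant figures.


Approach: apply the power-law advance function, x = k*t^a.
x = 3.07 * 26^0.371 = 10.3 m
Therefore the advance distance x = 10.3 m.


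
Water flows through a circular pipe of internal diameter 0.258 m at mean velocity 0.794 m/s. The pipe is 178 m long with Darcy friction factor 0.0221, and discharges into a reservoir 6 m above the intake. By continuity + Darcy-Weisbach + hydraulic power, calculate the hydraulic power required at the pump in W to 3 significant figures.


Approach: apply continuity + Darcy-Weisbach + hydraulic power, Q = A*v; hf = f*(L/D)*(v^2/(2g)); H = static + hf; P = rho*g*Q*H.
Step 1 — flow rate (continuity, Q = A*v):
  A = pi*(0.258/2)^2 = 0.052279 m^2
  Q = 0.052279 * 0.794 = 0.041510 m^3/s
Step 2 — friction head loss (Darcy-Weisbach):
  hf = 0.0221 * (178/0.258) * (0.794^2 / (2*9.81))
  hf = 0.48993 m
Step 3 — total head: H = 6 + 0.48993 = 6.4899 m
Step 4 — hydraulic power (P = rho*g*Q*H):
  P = 1000 * 9.81 * 0.041510 * 6.4899 = 2640 W
Therefore the hydraulic power required at the pump = 2640 W.


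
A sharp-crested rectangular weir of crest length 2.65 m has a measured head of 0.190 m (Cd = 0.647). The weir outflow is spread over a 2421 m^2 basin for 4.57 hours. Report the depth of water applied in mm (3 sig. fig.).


Approach: apply the rectangular weir equation with a volume-to-depth conversion, Q = (2/3)*Cd*L*sqrt(2g)*H^1.5; d = Q*t/A * 1000.
Step 1 — weir discharge:
  Q = (2/3)*0.647*2.65*sqrt(2*9.81)*0.190^1.5 = 0.41931 m^3/s
Step 2 — volume: V = 0.41931 * 4.57*3600 = 6898.5 m^3
Step 3 — depth: d = V/A * 1000 = 6898.5/2421 * 1000 = 2850 mm
Therefore the depth of water applied = 2850 mm.


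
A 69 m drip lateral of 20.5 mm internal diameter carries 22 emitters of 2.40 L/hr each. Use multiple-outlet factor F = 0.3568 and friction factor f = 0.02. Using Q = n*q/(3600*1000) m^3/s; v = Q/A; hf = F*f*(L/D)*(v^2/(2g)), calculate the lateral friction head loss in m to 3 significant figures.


Q = 22*2.40/(3600*1000) = 1.4667e-05 m^3/s
A = pi*(20.5e-3/2)^2 = 3.3006e-04 m^2, so v = Q/A = 0.044436 m/s
hf = 0.3568*0.02*(69/0.0205)*(0.044436^2/(2*9.81)) = 0.00242 m
Therefore the lateral friction head loss = 0.00242 m.


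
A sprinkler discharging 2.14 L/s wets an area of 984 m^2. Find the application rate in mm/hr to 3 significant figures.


Approach: apply the application rate relation, rate = (Q/A)*3600.
rate = (2.14 / 984) * 3600 = 7.83 mm/hr
Therefore the application rate = 7.83 mm/hr.


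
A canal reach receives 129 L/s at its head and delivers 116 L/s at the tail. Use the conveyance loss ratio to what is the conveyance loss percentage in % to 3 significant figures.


Approach: apply the conveyance loss ratio, loss% = ((Q_head - Q_tail)/Q_head)*100.
loss = ((129 - 116)/129)*100 = 10.1 %
Therefore the conveyance loss percentage = 10.1 %.


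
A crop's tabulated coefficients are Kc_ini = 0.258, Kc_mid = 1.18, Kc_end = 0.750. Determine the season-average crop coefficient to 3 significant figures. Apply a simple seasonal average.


Approach: apply a simple seasonal average, Kc_avg = (Kc_ini + Kc_mid + Kc_end)/3.
Kc_avg = (0.258 + 1.18 + 0.750)/3 = 0.729
Therefore the season-average crop coefficient = 0.729.


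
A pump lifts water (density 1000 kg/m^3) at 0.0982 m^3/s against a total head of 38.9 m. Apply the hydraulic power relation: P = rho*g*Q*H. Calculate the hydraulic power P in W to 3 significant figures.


P = 1000 * 9.81 * 0.0982 * 38.9 = 37500 W
Therefore the hydraulic power P = 37500 W.


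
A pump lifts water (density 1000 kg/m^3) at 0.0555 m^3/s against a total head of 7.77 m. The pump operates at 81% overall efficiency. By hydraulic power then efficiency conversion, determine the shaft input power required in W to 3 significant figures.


Approach: apply hydraulic power then efficiency conversion, P = rho*g*Q*H; P_in = P/eta.
Step 1 — hydraulic power (P = rho*g*Q*H):
  P = 1000 * 9.81 * 0.0555 * 7.77 = 4230.4 W
Step 2 — input power: P_in = P/eta = 4230.4 / 0.81 = 5220 W
Therefore the shaft input power required = 5220 W.


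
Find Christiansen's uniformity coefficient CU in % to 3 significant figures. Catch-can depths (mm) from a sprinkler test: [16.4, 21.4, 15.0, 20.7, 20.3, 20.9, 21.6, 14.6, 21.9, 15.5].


Approach: apply Christiansen's uniformity coefficient, CU = (1 - mean_abs_deviation/mean)*100.
mean = 18.830 mm
mean |d_i - mean| = 2.7640 mm
CU = (1 - 2.7640/18.830)*100 = 85.3 %
Therefore Christiansen's uniformity coefficient CU = 85.3 %.


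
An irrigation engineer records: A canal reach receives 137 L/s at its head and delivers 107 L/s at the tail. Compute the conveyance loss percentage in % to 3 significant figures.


Approach: apply the conveyance loss ratio, loss% = ((Q_head - Q_tail)/Q_head)*100.
loss = ((137 - 107)/137)*100 = 21.9 %
Therefore the conveyance loss percentage = 21.9 %.


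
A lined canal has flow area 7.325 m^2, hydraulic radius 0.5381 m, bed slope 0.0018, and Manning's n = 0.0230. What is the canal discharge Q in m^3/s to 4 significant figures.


Approach: apply Manning's equation, Q = (1/n)*A*R^(2/3)*S^(1/2).
Q = (1/0.0230) * 7.325 * 0.5381^(2/3) * 0.0018^(1/2) = 8.939 m^3/s
Therefore the canal discharge Q = 8.939 m^3/s.


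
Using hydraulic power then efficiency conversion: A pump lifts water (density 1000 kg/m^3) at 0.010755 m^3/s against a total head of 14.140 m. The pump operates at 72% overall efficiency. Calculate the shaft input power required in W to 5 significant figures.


Approach: apply hydraulic power then efficiency conversion, P = rho*g*Q*H; P_in = P/eta.
Step 1 — hydraulic power (P = rho*g*Q*H):
  P = 1000 * 9.81 * 0.010755 * 14.140 = 1491.863 W
Step 2 — input power: P_in = P/eta = 1491.863 / 0.72 = 2072.0 W
Therefore the shaft input power required = 2072.0 W.


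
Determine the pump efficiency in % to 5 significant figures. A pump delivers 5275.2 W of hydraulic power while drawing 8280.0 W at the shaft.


Approach: apply the efficiency ratio, eta = (P_out/P_in)*100.
eta = (5275.2 / 8280.0) * 100 = 63.710 %
Therefore the pump efficiency = 63.710 %.


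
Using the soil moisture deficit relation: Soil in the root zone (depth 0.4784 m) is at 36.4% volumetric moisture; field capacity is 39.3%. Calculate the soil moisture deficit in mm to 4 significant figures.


Approach: apply the soil moisture deficit relation, SMD = (FC - theta)/100 * depth * 1000.
SMD = (39.3 - 36.4)/100 * 0.4784 * 1000 = 13.87 mm
Therefore the soil moisture deficit = 13.87 mm.


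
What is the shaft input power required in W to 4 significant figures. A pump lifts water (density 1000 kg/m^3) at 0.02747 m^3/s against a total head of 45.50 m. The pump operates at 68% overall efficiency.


Approach: apply hydraulic power then efficiency conversion, P = rho*g*Q*H; P_in = P/eta.
Step 1 — hydraulic power (P = rho*g*Q*H):
  P = 1000 * 9.81 * 0.02747 * 45.50 = 12261.4 W
Step 2 — input power: P_in = P/eta = 12261.4 / 0.68 = 18030 W
Therefore the shaft input power required = 18030 W.


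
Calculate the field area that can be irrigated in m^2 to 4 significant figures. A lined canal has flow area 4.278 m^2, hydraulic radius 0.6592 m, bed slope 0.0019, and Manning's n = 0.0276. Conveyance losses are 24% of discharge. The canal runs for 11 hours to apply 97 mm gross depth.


Approach: apply Manning's equation with a conveyance and depth budget, Q = (1/n)*A*R^(2/3)*S^(1/2); Q_field = Q*(1-loss); Area = Q_field*t/(d/1000).
Step 1 — canal discharge (Manning's equation):
  Q = (1/0.0276) * 4.278 * 0.6592^(2/3) * 0.0019^(1/2) = 5.11745 m^3/s
Step 2 — delivered flow: Q_field = 5.11745*(1 - 24/100) = 3.88926 m^3/s
Step 3 — volume delivered: V = 3.88926 * 11*3600 = 154015 m^3
Step 4 — area served: A = V / (depth/1000) = 154015 / 0.097 = 1588000 m^2
Therefore the field area that can be irrigated = 1588000 m^2.


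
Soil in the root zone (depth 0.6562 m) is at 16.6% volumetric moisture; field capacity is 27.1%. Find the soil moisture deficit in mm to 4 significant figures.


Approach: apply the soil moisture deficit relation, SMD = (FC - theta)/100 * depth * 1000.
SMD = (27.1 - 16.6)/100 * 0.6562 * 1000 = 68.90 mm
Therefore the soil moisture deficit = 68.90 mm.


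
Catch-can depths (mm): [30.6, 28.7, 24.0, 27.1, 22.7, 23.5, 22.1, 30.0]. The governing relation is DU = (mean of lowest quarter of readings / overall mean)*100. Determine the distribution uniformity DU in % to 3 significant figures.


sorted lowest 2 of 8: [22.1, 22.7] -> mean = 22.400 mm
overall mean = 26.087 mm
DU = (22.400/26.087)*100 = 85.9 %
Therefore the distribution uniformity DU = 85.9 %.


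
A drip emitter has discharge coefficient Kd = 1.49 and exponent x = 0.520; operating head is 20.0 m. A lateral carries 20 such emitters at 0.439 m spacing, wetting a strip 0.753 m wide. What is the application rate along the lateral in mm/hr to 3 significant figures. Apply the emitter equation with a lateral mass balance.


Approach: apply the emitter equation with a lateral mass balance, q = Kd*h^x; Q = n*q; rate = Q/(n*spacing*width).
Step 1 — single emitter flow (q = Kd*h^x):
  q = 1.49 * 20.0^0.520 = 7.0749 L/hr
Step 2 — total lateral flow: Q = 20 * 7.0749 = 141.50 L/hr
Step 3 — wetted area: A = 20 * 0.439 * 0.753 = 6.6113 m^2
Step 4 — application rate: Q/A = 141.50/6.6113 = 21.4 mm/hr
Therefore the application rate along the lateral = 21.4 mm/hr.


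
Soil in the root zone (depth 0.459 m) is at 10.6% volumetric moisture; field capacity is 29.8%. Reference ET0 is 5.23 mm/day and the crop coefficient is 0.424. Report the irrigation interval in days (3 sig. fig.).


Approach: apply soil-water budget scheduling, SMD = (FC-theta)/100*depth*1000; ETc = ET0*Kc; interval = SMD/ETc.
Step 1 — soil moisture deficit:
  SMD = (29.8 - 10.6)/100 * 0.459 * 1000 = 88.128 mm
Step 2 — daily crop ET (ETc = ET0*Kc):
  ETc = 5.23 * 0.424 = 2.2175 mm/day
Step 3 — irrigation interval (SMD/ETc):
  interval = 88.128 / 2.2175 = 39.7 days
Therefore the irrigation interval = 39.7 days.


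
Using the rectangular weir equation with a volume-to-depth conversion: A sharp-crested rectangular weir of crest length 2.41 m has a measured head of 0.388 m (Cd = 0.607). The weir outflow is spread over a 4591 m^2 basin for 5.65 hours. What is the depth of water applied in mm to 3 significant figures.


Approach: apply the rectangular weir equation with a volume-to-depth conversion, Q = (2/3)*Cd*L*sqrt(2g)*H^1.5; d = Q*t/A * 1000.
Step 1 — weir discharge:
  Q = (2/3)*0.607*2.41*sqrt(2*9.81)*0.388^1.5 = 1.0440 m^3/s
Step 2 — volume: V = 1.0440 * 5.65*3600 = 21236 m^3
Step 3 — depth: d = V/A * 1000 = 21236/4591 * 1000 = 4630 mm
Therefore the depth of water applied = 4630 mm.


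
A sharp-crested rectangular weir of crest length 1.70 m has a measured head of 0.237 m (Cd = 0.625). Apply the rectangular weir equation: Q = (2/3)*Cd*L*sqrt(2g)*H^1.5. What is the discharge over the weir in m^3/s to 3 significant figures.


Q = (2/3)*0.625*1.70*sqrt(2*9.81)*0.237^1.5 = 0.362 m^3/s
Therefore the discharge over the weir = 0.362 m^3/s.


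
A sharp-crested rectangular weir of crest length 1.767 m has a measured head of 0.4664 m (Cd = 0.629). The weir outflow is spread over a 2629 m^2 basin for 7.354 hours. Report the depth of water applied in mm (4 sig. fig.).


Approach: apply the rectangular weir equation with a volume-to-depth conversion, Q = (2/3)*Cd*L*sqrt(2g)*H^1.5; d = Q*t/A * 1000.
Step 1 — weir discharge:
  Q = (2/3)*0.629*1.767*sqrt(2*9.81)*0.4664^1.5 = 1.04540 m^3/s
Step 2 — volume: V = 1.04540 * 7.354*3600 = 27676.4 m^3
Step 3 — depth: d = V/A * 1000 = 27676.4/2629 * 1000 = 10530 mm
Therefore the depth of water applied = 10530 mm.


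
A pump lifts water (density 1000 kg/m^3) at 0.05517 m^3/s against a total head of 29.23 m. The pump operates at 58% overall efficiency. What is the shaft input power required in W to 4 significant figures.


Approach: apply hydraulic power then efficiency conversion, P = rho*g*Q*H; P_in = P/eta.
Step 1 — hydraulic power (P = rho*g*Q*H):
  P = 1000 * 9.81 * 0.05517 * 29.23 = 15819.8 W
Step 2 — input power: P_in = P/eta = 15819.8 / 0.58 = 27280 W
Therefore the shaft input power required = 27280 W.


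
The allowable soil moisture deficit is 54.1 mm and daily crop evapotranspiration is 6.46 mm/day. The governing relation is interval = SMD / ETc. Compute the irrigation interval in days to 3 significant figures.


interval = 54.1 / 6.46 = 8.37 days
Therefore the irrigation interval = 8.37 days.


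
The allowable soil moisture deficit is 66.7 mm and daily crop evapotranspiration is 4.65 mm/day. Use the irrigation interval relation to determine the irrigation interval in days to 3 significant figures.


Approach: apply the irrigation interval relation, interval = SMD / ETc.
interval = 66.7 / 4.65 = 14.3 days
Therefore the irrigation interval = 14.3 days.


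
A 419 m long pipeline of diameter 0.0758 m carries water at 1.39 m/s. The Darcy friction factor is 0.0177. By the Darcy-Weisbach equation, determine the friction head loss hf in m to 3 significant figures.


Approach: apply the Darcy-Weisbach equation, hf = f*(L/D)*(v^2/(2g)).
hf = 0.0177 * (419/0.0758) * (1.39^2 / (2*9.81))
hf = 9.63 m
Therefore the friction head loss hf = 9.63 m.


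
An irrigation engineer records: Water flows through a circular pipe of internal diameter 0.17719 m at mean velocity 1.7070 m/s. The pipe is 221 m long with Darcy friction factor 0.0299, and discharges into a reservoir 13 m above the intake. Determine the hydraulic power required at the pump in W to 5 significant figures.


Approach: apply continuity + Darcy-Weisbach + hydraulic power, Q = A*v; hf = f*(L/D)*(v^2/(2g)); H = static + hf; P = rho*g*Q*H.
Step 1 — flow rate (continuity, Q = A*v):
  A = pi*(0.17719/2)^2 = 0.02465859 m^2
  Q = 0.02465859 * 1.7070 = 0.04209222 m^3/s
Step 2 — friction head loss (Darcy-Weisbach):
  hf = 0.0299 * (221/0.17719) * (1.7070^2 / (2*9.81))
  hf = 5.538502 m
Step 3 — total head: H = 13 + 5.538502 = 18.53850 m
Step 4 — hydraulic power (P = rho*g*Q*H):
  P = 1000 * 9.81 * 0.04209222 * 18.53850 = 7655.0 W
Therefore the hydraulic power required at the pump = 7655.0 W.


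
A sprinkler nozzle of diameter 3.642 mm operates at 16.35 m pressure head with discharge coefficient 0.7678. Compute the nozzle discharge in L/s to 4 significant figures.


Approach: apply the orifice equation, Q = Cd*A*sqrt(2*g*h), A = pi*(d/2)^2.
A = pi*(3.642e-3/2)^2 = 1.04177e-05 m^2
Q = 0.7678 * 1.04177e-05 * sqrt(2*9.81*16.35) * 1000 = 0.1433 L/s
Therefore the nozzle discharge = 0.1433 L/s.


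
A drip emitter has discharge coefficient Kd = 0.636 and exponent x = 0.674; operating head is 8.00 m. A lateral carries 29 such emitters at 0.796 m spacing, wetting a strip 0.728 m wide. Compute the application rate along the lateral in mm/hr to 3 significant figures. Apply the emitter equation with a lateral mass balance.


Approach: apply the emitter equation with a lateral mass balance, q = Kd*h^x; Q = n*q; rate = Q/(n*spacing*width).
Step 1 — single emitter flow (q = Kd*h^x):
  q = 0.636 * 8.00^0.674 = 2.5831 L/hr
Step 2 — total lateral flow: Q = 29 * 2.5831 = 74.910 L/hr
Step 3 — wetted area: A = 29 * 0.796 * 0.728 = 16.805 m^2
Step 4 — application rate: Q/A = 74.910/16.805 = 4.46 mm/hr
Therefore the application rate along the lateral = 4.46 mm/hr.


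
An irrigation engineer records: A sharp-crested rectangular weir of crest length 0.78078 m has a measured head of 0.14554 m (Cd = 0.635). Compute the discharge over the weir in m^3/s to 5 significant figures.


Approach: apply the rectangular weir equation, Q = (2/3)*Cd*L*sqrt(2g)*H^1.5.
Q = (2/3)*0.635*0.78078*sqrt(2*9.81)*0.14554^1.5 = 0.081289 m^3/s
Therefore the discharge over the weir = 0.081289 m^3/s.


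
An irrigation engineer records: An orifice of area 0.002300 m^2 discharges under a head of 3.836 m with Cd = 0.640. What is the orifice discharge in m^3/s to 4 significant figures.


Approach: apply the orifice equation, Q = Cd*A*sqrt(2*g*h).
Q = 0.640 * 0.002300 * sqrt(2*9.81*3.836) = 0.01277 m^3/s
Therefore the orifice discharge = 0.01277 m^3/s.


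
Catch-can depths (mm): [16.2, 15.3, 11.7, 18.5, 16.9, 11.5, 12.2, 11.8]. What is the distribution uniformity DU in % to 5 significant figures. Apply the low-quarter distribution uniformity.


Approach: apply the low-quarter distribution uniformity, DU = (mean of lowest quarter of readings / overall mean)*100.
sorted lowest 2 of 8: [11.5, 11.7] -> mean = 11.60000 mm
overall mean = 14.26250 mm
DU = (11.60000/14.26250)*100 = 81.332 %
Therefore the distribution uniformity DU = 81.332 %.


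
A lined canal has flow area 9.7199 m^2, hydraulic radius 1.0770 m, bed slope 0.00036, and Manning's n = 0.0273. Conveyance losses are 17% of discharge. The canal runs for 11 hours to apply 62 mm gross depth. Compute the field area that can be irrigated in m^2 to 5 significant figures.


Approach: apply Manning's equation with a conveyance and depth budget, Q = (1/n)*A*R^(2/3)*S^(1/2); Q_field = Q*(1-loss); Area = Q_field*t/(d/1000).
Step 1 — canal discharge (Manning's equation):
  Q = (1/0.0273) * 9.7199 * 1.0770^(2/3) * 0.00036^(1/2) = 7.097862 m^3/s
Step 2 — delivered flow: Q_field = 7.097862*(1 - 17/100) = 5.891225 m^3/s
Step 3 — volume delivered: V = 5.891225 * 11*3600 = 233292.5 m^3
Step 4 — area served: A = V / (depth/1000) = 233292.5 / 0.062 = 3762800 m^2
Therefore the field area that can be irrigated = 3762800 m^2.


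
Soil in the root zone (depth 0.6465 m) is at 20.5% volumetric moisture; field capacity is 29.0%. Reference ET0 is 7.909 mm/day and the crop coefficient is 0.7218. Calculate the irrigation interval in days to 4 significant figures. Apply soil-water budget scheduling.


Approach: apply soil-water budget scheduling, SMD = (FC-theta)/100*depth*1000; ETc = ET0*Kc; interval = SMD/ETc.
Step 1 — soil moisture deficit:
  SMD = (29.0 - 20.5)/100 * 0.6465 * 1000 = 54.9525 mm
Step 2 — daily crop ET (ETc = ET0*Kc):
  ETc = 7.909 * 0.7218 = 5.70872 mm/day
Step 3 — irrigation interval (SMD/ETc):
  interval = 54.9525 / 5.70872 = 9.626 days
Therefore the irrigation interval = 9.626 days.


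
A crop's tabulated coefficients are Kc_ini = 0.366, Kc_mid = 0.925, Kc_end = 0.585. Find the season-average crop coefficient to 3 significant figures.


Approach: apply a simple seasonal average, Kc_avg = (Kc_ini + Kc_mid + Kc_end)/3.
Kc_avg = (0.366 + 0.925 + 0.585)/3 = 0.625
Therefore the season-average crop coefficient = 0.625.


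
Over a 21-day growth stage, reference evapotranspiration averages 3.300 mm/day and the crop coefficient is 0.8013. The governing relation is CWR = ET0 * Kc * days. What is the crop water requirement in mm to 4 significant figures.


CWR = 3.300 * 0.8013 * 21 = 55.53 mm
Therefore the crop water requirement = 55.53 mm.


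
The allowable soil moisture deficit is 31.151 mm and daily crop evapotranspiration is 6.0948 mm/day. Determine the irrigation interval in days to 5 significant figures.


Approach: apply the irrigation interval relation, interval = SMD / ETc.
interval = 31.151 / 6.0948 = 5.1111 days
Therefore the irrigation interval = 5.1111 days.


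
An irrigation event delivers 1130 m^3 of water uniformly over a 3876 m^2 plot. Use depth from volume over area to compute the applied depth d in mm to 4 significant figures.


Approach: apply depth from volume over area, d = (V/A)*1000.
d = (1130 / 3876) * 1000 = 291.5 mm
Therefore the applied depth d = 291.5 mm.


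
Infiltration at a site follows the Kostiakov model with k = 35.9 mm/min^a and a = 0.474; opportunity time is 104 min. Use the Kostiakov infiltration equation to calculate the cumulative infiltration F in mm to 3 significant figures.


Approach: apply the Kostiakov infiltration equation, F = k*t^a.
F = 35.9 * 104^0.474 = 324 mm
Therefore the cumulative infiltration F = 324 mm.


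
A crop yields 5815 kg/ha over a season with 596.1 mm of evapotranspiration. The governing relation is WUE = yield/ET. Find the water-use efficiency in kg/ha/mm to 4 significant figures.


WUE = 5815 / 596.1 = 9.755 kg/ha/mm
Therefore the water-use efficiency = 9.755 kg/ha/mm.


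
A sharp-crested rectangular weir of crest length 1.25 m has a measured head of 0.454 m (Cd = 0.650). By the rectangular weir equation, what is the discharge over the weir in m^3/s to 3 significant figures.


Approach: apply the rectangular weir equation, Q = (2/3)*Cd*L*sqrt(2g)*H^1.5.
Q = (2/3)*0.650*1.25*sqrt(2*9.81)*0.454^1.5 = 0.734 m^3/s
Therefore the discharge over the weir = 0.734 m^3/s.


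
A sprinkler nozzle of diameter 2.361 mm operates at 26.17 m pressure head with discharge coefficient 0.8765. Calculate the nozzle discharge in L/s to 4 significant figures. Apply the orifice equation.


Approach: apply the orifice equation, Q = Cd*A*sqrt(2*g*h), A = pi*(d/2)^2.
A = pi*(2.361e-3/2)^2 = 4.37806e-06 m^2
Q = 0.8765 * 4.37806e-06 * sqrt(2*9.81*26.17) * 1000 = 0.08695 L/s
Therefore the nozzle discharge = 0.08695 L/s.


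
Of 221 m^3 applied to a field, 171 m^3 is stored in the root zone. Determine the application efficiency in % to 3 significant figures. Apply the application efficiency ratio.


Approach: apply the application efficiency ratio, Ea = (stored/applied)*100.
Ea = (171/221)*100 = 77.4 %
Therefore the application efficiency = 77.4 %.


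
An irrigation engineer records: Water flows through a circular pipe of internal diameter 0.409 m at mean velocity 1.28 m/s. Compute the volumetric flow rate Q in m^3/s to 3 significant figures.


Approach: apply the continuity equation for pipe flow, Q = A * v with A = pi*(D/2)^2.
A = pi*(0.409/2)^2 = 0.13138 m^2
Q = 0.13138 * 1.28 = 0.168 m^3/s
Therefore the volumetric flow rate Q = 0.168 m^3/s.


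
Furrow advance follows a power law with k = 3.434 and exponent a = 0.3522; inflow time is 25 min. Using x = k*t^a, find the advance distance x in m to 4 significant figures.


x = 3.434 * 25^0.3522 = 10.67 m
Therefore the advance distance x = 10.67 m.


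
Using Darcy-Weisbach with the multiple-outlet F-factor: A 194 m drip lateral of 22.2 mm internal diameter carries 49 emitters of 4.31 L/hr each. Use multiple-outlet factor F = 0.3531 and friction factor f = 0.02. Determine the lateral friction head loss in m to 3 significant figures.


Approach: apply Darcy-Weisbach with the multiple-outlet F-factor, Q = n*q/(3600*1000) m^3/s; v = Q/A; hf = F*f*(L/D)*(v^2/(2g)).
Q = 49*4.31/(3600*1000) = 5.8664e-05 m^3/s
A = pi*(22.2e-3/2)^2 = 3.8708e-04 m^2, so v = Q/A = 0.15156 m/s
hf = 0.3531*0.02*(194/0.0222)*(0.15156^2/(2*9.81)) = 0.0722 m
Therefore the lateral friction head loss = 0.0722 m.


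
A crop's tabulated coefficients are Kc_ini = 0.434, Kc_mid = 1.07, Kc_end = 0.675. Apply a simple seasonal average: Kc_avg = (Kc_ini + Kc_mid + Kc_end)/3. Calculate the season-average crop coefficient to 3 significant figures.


Kc_avg = (0.434 + 1.07 + 0.675)/3 = 0.726
Therefore the season-average crop coefficient = 0.726.


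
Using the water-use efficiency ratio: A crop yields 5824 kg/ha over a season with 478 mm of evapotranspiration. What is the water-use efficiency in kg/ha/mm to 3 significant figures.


Approach: apply the water-use efficiency ratio, WUE = yield/ET.
WUE = 5824 / 478 = 12.2 kg/ha/mm
Therefore the water-use efficiency = 12.2 kg/ha/mm.


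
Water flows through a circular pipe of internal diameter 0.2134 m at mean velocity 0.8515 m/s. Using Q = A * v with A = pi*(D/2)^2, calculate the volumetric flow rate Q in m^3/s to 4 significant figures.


A = pi*(0.2134/2)^2 = 0.0357667 m^2
Q = 0.0357667 * 0.8515 = 0.03046 m^3/s
Therefore the volumetric flow rate Q = 0.03046 m^3/s.


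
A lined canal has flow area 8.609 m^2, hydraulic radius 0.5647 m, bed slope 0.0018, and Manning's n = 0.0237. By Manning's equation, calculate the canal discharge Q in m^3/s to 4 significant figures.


Approach: apply Manning's equation, Q = (1/n)*A*R^(2/3)*S^(1/2).
Q = (1/0.0237) * 8.609 * 0.5647^(2/3) * 0.0018^(1/2) = 10.53 m^3/s
Therefore the canal discharge Q = 10.53 m^3/s.


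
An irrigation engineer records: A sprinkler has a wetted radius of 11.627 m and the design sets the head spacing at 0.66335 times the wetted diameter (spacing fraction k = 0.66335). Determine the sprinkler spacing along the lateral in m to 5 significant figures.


Approach: apply the sprinkler spacing rule (spacing as a fraction of wetted diameter), S = k*(2*R).
S = 0.66335 * (2 * 11.627) = 15.426 m
Therefore the sprinkler spacing along the lateral = 15.426 m.


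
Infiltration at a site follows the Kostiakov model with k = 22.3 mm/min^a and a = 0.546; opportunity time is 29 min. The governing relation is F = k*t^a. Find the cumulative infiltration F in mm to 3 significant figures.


F = 22.3 * 29^0.546 = 140 mm
Therefore the cumulative infiltration F = 140 mm.


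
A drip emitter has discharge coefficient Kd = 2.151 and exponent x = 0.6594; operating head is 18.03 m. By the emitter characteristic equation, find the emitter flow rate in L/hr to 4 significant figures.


Approach: apply the emitter characteristic equation, q = Kd * h^x.
q = 2.151 * 18.03^0.6594 = 14.48 L/hr
Therefore the emitter flow rate = 14.48 L/hr.


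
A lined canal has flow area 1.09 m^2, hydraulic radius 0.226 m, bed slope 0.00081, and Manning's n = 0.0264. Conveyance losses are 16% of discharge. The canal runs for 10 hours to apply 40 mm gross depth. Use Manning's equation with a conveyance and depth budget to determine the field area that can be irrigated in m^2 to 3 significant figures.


Approach: apply Manning's equation with a conveyance and depth budget, Q = (1/n)*A*R^(2/3)*S^(1/2); Q_field = Q*(1-loss); Area = Q_field*t/(d/1000).
Step 1 — canal discharge (Manning's equation):
  Q = (1/0.0264) * 1.09 * 0.226^(2/3) * 0.00081^(1/2) = 0.43598 m^3/s
Step 2 — delivered flow: Q_field = 0.43598*(1 - 16/100) = 0.36623 m^3/s
Step 3 — volume delivered: V = 0.36623 * 10*3600 = 13184 m^3
Step 4 — area served: A = V / (depth/1000) = 13184 / 0.04 = 330000 m^2
Therefore the field area that can be irrigated = 330000 m^2.


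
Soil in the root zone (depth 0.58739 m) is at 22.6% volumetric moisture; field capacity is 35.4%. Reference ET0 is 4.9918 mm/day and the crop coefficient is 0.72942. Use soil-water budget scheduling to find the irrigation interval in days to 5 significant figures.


Approach: apply soil-water budget scheduling, SMD = (FC-theta)/100*depth*1000; ETc = ET0*Kc; interval = SMD/ETc.
Step 1 — soil moisture deficit:
  SMD = (35.4 - 22.6)/100 * 0.58739 * 1000 = 75.18592 mm
Step 2 — daily crop ET (ETc = ET0*Kc):
  ETc = 4.9918 * 0.72942 = 3.641119 mm/day
Step 3 — irrigation interval (SMD/ETc):
  interval = 75.18592 / 3.641119 = 20.649 days
Therefore the irrigation interval = 20.649 days.


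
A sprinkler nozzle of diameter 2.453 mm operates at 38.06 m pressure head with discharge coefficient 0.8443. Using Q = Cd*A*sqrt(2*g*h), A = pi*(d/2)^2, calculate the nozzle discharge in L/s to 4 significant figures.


A = pi*(2.453e-3/2)^2 = 4.72590e-06 m^2
Q = 0.8443 * 4.72590e-06 * sqrt(2*9.81*38.06) * 1000 = 0.1090 L/s
Therefore the nozzle discharge = 0.1090 L/s.


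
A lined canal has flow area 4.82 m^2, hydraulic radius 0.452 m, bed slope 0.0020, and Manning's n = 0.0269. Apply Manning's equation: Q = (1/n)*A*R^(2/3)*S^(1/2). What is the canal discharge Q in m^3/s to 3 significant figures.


Q = (1/0.0269) * 4.82 * 0.452^(2/3) * 0.0020^(1/2) = 4.72 m^3/s
Therefore the canal discharge Q = 4.72 m^3/s.


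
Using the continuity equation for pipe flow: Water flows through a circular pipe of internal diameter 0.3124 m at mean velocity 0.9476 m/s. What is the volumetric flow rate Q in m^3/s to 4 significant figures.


Approach: apply the continuity equation for pipe flow, Q = A * v with A = pi*(D/2)^2.
A = pi*(0.3124/2)^2 = 0.0766500 m^2
Q = 0.0766500 * 0.9476 = 0.07263 m^3/s
Therefore the volumetric flow rate Q = 0.07263 m^3/s.
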